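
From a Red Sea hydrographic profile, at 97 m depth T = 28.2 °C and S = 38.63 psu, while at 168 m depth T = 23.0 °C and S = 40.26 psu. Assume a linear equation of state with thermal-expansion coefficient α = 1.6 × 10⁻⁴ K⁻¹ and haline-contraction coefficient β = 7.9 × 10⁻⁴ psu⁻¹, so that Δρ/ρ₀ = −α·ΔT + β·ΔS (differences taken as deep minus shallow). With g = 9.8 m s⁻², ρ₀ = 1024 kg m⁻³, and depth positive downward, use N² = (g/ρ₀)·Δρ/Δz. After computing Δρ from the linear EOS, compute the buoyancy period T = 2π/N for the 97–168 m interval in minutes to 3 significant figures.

ΔT = -5.2 K, ΔS = +1.63 psu (deep − shallow).
Δρ/ρ₀ = −αΔT + βΔS = 8.32 × 10⁻⁴ + 1.2877 × 10⁻³ = 2.1197 × 10⁻³, so Δρ ≈ 2.171 kg m⁻³.
N² = (g/ρ₀)·Δρ/Δz = g·(Δρ/ρ₀)/Δz = 9.8 × 2.1197 × 10⁻³ / 71 = 2.9258 × 10⁻⁴ s⁻².
N = √(2.9258 × 10⁻⁴) = 0.017105 rad s⁻¹ → T = 2π/N = 367.33 s = 6.1222 min ≈ 6.12 min.

6.12 min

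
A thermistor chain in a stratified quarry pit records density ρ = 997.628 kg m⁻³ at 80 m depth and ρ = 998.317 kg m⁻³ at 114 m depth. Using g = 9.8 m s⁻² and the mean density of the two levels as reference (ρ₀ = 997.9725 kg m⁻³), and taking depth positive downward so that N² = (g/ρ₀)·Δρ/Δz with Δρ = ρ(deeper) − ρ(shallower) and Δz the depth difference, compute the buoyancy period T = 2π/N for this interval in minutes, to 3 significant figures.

Δρ = 998.317 − 997.628 = 0.689 kg m⁻³ over Δz = 114 − 80 = 34 m.
N² = (9.8/997.9725) × (0.689/34) = 1.9900 × 10⁻⁴ s⁻².
N = √(1.9900 × 10⁻⁴) = 0.014107 rad s⁻¹, so T = 2π/N = 445.39 s = 7.4232 min ≈ 7.42 min.

7.42 min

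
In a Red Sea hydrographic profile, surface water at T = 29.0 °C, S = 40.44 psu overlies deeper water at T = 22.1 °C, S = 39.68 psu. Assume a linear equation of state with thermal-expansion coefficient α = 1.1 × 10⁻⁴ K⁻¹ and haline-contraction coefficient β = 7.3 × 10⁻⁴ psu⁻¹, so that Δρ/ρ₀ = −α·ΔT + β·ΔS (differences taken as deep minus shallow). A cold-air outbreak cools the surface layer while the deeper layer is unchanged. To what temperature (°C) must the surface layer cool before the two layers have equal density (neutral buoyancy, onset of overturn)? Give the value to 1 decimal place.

Neutral buoyancy requires Δρ = 0, i.e. −α(T_deep − T_surf′) + β(S_deep − S_surf) = 0.
T_surf′ = T_deep − (β/α)·ΔS = 22.1 − (7.3 × 10⁻⁴/1.1 × 10⁻⁴)·(-0.76) = 27.144 °C.
Cooling required: 29.0 − (27.144) = 1.856 °C.

27.1 °C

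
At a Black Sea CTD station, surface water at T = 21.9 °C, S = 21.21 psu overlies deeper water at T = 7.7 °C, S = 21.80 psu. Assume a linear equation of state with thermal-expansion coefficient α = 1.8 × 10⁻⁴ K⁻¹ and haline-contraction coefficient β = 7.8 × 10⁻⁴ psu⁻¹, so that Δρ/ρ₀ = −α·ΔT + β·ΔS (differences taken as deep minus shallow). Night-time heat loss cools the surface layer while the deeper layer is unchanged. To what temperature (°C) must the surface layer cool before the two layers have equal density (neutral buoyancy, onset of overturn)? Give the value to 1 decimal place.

Neutral buoyancy requires Δρ = 0, i.e. −α(T_deep − T_surf′) + β(S_deep − S_surf) = 0.
T_surf′ = T_deep − (β/α)·ΔS = 7.7 − (7.8 × 10⁻⁴/1.8 × 10⁻⁴)·(+0.59) = 5.143 °C.
Cooling required: 21.9 − (5.143) = 16.757 °C.

5.1 °C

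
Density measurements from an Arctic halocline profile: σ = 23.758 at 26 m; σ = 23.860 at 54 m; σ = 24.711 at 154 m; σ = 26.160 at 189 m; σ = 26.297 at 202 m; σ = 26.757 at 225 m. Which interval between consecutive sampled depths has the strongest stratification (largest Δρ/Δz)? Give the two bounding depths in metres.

Compute the density gradient over each adjacent pair:
  26–54 m: Δρ/Δz = 0.102/28 = 3.6 × 10⁻³ kg m⁻⁴
  54–154 m: Δρ/Δz = 0.851/100 = 8.5 × 10⁻³ kg m⁻⁴
  154–189 m: Δρ/Δz = 1.449/35 = 0.041 kg m⁻⁴
  189–202 m: Δρ/Δz = 0.137/13 = 0.011 kg m⁻⁴
  202–225 m: Δρ/Δz = 0.460/23 = 0.020 kg m⁻⁴
The largest gradient is in the 154–189 m interval — the pycnocline.

154–189 m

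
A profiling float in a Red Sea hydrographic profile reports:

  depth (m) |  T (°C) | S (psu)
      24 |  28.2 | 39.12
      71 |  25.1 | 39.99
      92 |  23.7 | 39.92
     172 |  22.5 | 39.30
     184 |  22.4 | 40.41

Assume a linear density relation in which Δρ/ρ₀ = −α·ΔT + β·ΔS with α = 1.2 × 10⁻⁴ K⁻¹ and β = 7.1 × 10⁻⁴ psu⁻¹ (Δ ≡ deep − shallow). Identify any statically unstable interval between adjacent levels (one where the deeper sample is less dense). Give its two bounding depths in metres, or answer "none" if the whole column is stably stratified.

92–172 m

Evaluate Δρ/ρ₀ = −αΔT + βΔS across each adjacent pair:
  24–71 m: −αΔT+βΔS = −(1.2 × 10⁻⁴)(-3.1)+(7.1 × 10⁻⁴)(+0.87) = 9.9 × 10⁻⁴ → stable
  71–92 m: −αΔT+βΔS = −(1.2 × 10⁻⁴)(-1.4)+(7.1 × 10⁻⁴)(-0.07) = 1.2 × 10⁻⁴ → stable
  92–172 m: −αΔT+βΔS = −(1.2 × 10⁻⁴)(-1.2)+(7.1 × 10⁻⁴)(-0.62) = -3.0 × 10⁻⁴ → UNSTABLE
  172–184 m: −αΔT+βΔS = −(1.2 × 10⁻⁴)(-0.1)+(7.1 × 10⁻⁴)(+1.11) = 8.0 × 10⁻⁴ → stable
The 92–172 m interval has Δρ < 0: lighter water underlies denser water.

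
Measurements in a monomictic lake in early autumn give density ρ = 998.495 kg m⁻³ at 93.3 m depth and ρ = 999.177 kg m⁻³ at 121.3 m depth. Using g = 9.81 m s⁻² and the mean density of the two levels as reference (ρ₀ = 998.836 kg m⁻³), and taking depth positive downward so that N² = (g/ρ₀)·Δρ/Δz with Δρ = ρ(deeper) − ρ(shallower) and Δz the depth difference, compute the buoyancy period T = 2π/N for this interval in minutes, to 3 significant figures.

Δρ = 999.177 − 998.495 = 0.682 kg m⁻³ over Δz = 121.3 − 93.3 = 28 m.
N² = (9.81/998.836) × (0.682/28) = 2.3922 × 10⁻⁴ s⁻².
N = √(2.3922 × 10⁻⁴) = 0.015467 rad s⁻¹, so T = 2π/N = 406.23 s = 6.7705 min ≈ 6.77 min.

6.77 min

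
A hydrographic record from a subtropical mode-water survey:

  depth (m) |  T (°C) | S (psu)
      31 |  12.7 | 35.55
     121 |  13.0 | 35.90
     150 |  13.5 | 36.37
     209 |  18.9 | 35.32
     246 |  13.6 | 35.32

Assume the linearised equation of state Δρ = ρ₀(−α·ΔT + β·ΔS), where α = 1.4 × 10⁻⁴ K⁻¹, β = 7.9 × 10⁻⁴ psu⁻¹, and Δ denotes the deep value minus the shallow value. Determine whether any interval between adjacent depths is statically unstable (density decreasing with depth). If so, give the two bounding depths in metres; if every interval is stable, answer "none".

150–209 m

Evaluate Δρ/ρ₀ = −αΔT + βΔS across each adjacent pair:
  31–121 m: −αΔT+βΔS = −(1.4 × 10⁻⁴)(+0.3)+(7.9 × 10⁻⁴)(+0.35) = 2.3 × 10⁻⁴ → stable
  121–150 m: −αΔT+βΔS = −(1.4 × 10⁻⁴)(+0.5)+(7.9 × 10⁻⁴)(+0.47) = 3.0 × 10⁻⁴ → stable
  150–209 m: −αΔT+βΔS = −(1.4 × 10⁻⁴)(+5.4)+(7.9 × 10⁻⁴)(-1.05) = -1.6 × 10⁻³ → UNSTABLE
  209–246 m: −αΔT+βΔS = −(1.4 × 10⁻⁴)(-5.3)+(7.9 × 10⁻⁴)(+0.00) = 7.4 × 10⁻⁴ → stable
The 150–209 m interval has Δρ < 0: lighter water underlies denser water.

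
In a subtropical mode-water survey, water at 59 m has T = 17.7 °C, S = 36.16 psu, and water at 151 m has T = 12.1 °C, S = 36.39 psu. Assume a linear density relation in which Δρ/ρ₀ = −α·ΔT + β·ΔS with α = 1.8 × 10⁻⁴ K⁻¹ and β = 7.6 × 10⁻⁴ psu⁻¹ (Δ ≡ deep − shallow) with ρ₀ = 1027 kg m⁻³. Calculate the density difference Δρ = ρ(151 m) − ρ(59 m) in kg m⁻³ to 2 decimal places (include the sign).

ΔT = -5.6 K, ΔS = +0.23 psu (deep − shallow).
Δρ/ρ₀ = −(1.8 × 10⁻⁴)(-5.6) + (7.6 × 10⁻⁴)(+0.23) = 1.1828 × 10⁻³.
Δρ = 1027 × (1.1828 × 10⁻³) = +1.21 kg m⁻³.
Positive Δρ: denser below, stable.

+1.21 kg m⁻³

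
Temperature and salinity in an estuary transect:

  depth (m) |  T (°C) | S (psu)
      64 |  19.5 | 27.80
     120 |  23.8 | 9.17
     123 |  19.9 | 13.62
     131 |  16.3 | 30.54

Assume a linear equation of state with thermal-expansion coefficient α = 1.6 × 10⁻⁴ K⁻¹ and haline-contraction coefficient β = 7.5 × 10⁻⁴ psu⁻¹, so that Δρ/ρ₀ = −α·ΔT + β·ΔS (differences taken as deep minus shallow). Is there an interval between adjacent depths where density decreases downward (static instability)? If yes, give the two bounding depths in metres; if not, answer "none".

64–120 m

Evaluate Δρ/ρ₀ = −αΔT + βΔS across each adjacent pair:
  64–120 m: −αΔT+βΔS = −(1.6 × 10⁻⁴)(+4.3)+(7.5 × 10⁻⁴)(-18.63) = -0.015 → UNSTABLE
  120–123 m: −αΔT+βΔS = −(1.6 × 10⁻⁴)(-3.9)+(7.5 × 10⁻⁴)(+4.45) = 4.0 × 10⁻³ → stable
  123–131 m: −αΔT+βΔS = −(1.6 × 10⁻⁴)(-3.6)+(7.5 × 10⁻⁴)(+16.92) = 0.013 → stable
The 64–120 m interval has Δρ < 0: lighter water underlies denser water.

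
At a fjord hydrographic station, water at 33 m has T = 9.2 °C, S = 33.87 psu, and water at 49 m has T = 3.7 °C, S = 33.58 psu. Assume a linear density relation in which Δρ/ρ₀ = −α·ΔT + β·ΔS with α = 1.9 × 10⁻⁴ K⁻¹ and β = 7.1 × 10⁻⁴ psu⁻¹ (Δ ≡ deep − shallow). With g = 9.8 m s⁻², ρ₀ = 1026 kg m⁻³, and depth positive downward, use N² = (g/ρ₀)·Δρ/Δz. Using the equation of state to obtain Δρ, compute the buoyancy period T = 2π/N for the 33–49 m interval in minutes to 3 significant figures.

4.62 min

ΔT = -5.5 K, ΔS = -0.29 psu (deep − shallow).
Δρ/ρ₀ = −αΔT + βΔS = 1.045 × 10⁻³ − 2.059 × 10⁻⁴ = 8.391 × 10⁻⁴, so Δρ ≈ 0.8609 kg m⁻³.
N² = (g/ρ₀)·Δρ/Δz = g·(Δρ/ρ₀)/Δz = 9.8 × 8.391 × 10⁻⁴ / 16 = 5.1395 × 10⁻⁴ s⁻².
N = √(5.1395 × 10⁻⁴) = 0.022670 rad s⁻¹ → T = 2π/N = 277.16 s = 4.6193 min ≈ 4.62 min.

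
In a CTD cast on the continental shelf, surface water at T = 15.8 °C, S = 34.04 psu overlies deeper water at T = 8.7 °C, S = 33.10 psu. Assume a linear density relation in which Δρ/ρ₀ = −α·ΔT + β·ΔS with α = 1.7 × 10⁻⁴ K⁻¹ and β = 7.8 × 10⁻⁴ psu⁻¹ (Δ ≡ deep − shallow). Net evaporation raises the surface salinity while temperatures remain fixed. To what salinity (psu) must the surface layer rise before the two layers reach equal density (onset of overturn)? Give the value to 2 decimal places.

34.65 psu

Neutral buoyancy requires −α(T_deep − T_surf) + β(S_deep − S_surf′) = 0.
S_surf′ = S_deep − (α/β)·ΔT = 33.10 − (1.7 × 10⁻⁴/7.8 × 10⁻⁴)·(-7.1) = 34.6474 psu.
Increase required: 34.6474 − 34.04 = 0.6074 psu.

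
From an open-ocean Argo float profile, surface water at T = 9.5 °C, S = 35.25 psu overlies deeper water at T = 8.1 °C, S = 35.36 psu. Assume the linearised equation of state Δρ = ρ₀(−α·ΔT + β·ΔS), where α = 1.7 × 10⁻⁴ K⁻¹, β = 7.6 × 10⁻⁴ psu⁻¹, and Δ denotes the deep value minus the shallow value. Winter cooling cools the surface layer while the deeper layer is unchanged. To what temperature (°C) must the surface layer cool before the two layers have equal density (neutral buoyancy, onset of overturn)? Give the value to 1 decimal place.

7.6 °C

Neutral buoyancy requires Δρ = 0, i.e. −α(T_deep − T_surf′) + β(S_deep − S_surf) = 0.
T_surf′ = T_deep − (β/α)·ΔS = 8.1 − (7.6 × 10⁻⁴/1.7 × 10⁻⁴)·(+0.11) = 7.608 °C.
Cooling required: 9.5 − (7.608) = 1.892 °C.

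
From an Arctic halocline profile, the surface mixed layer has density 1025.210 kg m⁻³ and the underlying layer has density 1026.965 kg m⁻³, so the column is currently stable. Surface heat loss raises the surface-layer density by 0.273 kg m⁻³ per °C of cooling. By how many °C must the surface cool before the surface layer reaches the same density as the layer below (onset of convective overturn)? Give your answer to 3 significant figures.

Density deficit of the surface layer: 1026.965 − 1025.210 = 1.755 kg m⁻³.
Required change = 1.755 / 0.273 = 6.43 °C.

6.43 °C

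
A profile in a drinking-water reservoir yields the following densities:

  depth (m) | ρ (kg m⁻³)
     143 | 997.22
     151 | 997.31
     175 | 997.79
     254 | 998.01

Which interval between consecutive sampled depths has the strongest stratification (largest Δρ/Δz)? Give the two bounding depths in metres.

151–175 m

Compute the density gradient over each adjacent pair:
  143–151 m: Δρ/Δz = 0.09/8 = 0.011 kg m⁻⁴
  151–175 m: Δρ/Δz = 0.48/24 = 0.020 kg m⁻⁴
  175–254 m: Δρ/Δz = 0.22/79 = 2.8 × 10⁻³ kg m⁻⁴
The largest gradient is in the 151–175 m interval — the pycnocline.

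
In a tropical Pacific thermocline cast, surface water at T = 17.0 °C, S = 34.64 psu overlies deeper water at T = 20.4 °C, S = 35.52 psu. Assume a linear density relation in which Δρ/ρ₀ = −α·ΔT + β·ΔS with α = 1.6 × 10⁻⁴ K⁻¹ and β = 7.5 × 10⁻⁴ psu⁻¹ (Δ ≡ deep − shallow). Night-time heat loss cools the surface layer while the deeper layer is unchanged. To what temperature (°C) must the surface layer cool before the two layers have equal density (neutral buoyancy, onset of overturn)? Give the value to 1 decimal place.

Neutral buoyancy requires Δρ = 0, i.e. −α(T_deep − T_surf′) + β(S_deep − S_surf) = 0.
T_surf′ = T_deep − (β/α)·ΔS = 20.4 − (7.5 × 10⁻⁴/1.6 × 10⁻⁴)·(+0.88) = 16.275 °C.
Cooling required: 17.0 − (16.275) = 0.725 °C.

16.3 °C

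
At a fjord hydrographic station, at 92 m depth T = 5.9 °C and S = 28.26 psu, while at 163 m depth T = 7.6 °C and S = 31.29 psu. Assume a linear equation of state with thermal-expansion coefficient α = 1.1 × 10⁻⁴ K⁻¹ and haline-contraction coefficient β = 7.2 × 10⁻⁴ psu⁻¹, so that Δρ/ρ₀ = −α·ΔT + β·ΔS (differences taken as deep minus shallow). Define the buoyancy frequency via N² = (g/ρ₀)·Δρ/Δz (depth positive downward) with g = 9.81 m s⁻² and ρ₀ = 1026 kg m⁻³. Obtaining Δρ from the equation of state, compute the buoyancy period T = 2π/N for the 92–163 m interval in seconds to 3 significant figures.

378 s

ΔT = +1.7 K, ΔS = +3.03 psu (deep − shallow).
Δρ/ρ₀ = −αΔT + βΔS = -1.87 × 10⁻⁴ + 2.1816 × 10⁻³ = 1.9946 × 10⁻³, so Δρ ≈ 2.046 kg m⁻³.
N² = (g/ρ₀)·Δρ/Δz = g·(Δρ/ρ₀)/Δz = 9.81 × 1.9946 × 10⁻³ / 71 = 2.7559 × 10⁻⁴ s⁻².
N = √(2.7559 × 10⁻⁴) = 0.016601 rad s⁻¹ → T = 2π/N = 378.48 s ≈ 378 s.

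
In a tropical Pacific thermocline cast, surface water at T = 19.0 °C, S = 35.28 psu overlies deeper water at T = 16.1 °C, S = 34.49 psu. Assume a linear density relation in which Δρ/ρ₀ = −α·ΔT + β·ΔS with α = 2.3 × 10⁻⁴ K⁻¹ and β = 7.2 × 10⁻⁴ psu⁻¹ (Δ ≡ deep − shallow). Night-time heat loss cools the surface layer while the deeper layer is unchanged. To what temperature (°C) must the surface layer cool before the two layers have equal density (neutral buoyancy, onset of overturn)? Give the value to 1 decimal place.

Neutral buoyancy requires Δρ = 0, i.e. −α(T_deep − T_surf′) + β(S_deep − S_surf) = 0.
T_surf′ = T_deep − (β/α)·ΔS = 16.1 − (7.2 × 10⁻⁴/2.3 × 10⁻⁴)·(-0.79) = 18.573 °C.
Cooling required: 19.0 − (18.573) = 0.427 °C.

18.6 °C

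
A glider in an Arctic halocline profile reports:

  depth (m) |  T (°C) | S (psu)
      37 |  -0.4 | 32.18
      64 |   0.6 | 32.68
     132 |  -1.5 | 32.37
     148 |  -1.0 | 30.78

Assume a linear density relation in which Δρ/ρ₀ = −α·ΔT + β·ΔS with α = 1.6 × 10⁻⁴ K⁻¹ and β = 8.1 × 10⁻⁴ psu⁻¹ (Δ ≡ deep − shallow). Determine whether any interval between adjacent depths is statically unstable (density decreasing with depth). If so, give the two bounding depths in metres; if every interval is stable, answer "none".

Evaluate Δρ/ρ₀ = −αΔT + βΔS across each adjacent pair:
  37–64 m: −αΔT+βΔS = −(1.6 × 10⁻⁴)(+1.0)+(8.1 × 10⁻⁴)(+0.50) = 2.4 × 10⁻⁴ → stable
  64–132 m: −αΔT+βΔS = −(1.6 × 10⁻⁴)(-2.1)+(8.1 × 10⁻⁴)(-0.31) = 8.5 × 10⁻⁵ → stable
  132–148 m: −αΔT+βΔS = −(1.6 × 10⁻⁴)(+0.5)+(8.1 × 10⁻⁴)(-1.59) = -1.4 × 10⁻³ → UNSTABLE
The 132–148 m interval has Δρ < 0: lighter water underlies denser water.

132–148 m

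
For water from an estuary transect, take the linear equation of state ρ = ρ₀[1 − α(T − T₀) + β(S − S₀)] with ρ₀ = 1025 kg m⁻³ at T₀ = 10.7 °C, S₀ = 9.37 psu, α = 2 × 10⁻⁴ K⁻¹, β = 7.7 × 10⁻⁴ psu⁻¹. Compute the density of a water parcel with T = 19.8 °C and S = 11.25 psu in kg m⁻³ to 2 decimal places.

1024.62 kg m⁻³

T − T₀ = +9.1 K, S − S₀ = +1.88 psu.
Bracket = 1 − α·(+9.1) + β·(+1.88) = 1 + (-3.724 × 10⁻⁴) = 0.9996276.
ρ = 1025 × 0.9996276 = 1024.62 kg m⁻³.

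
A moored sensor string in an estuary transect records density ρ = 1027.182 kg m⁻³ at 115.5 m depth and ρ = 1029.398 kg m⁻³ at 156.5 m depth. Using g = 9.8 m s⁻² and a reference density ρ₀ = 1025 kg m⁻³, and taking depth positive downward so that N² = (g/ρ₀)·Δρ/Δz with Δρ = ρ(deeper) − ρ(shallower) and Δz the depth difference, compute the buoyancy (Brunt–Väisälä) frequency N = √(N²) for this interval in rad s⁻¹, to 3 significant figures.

0.0227 rad s⁻¹

Δρ = 1029.398 − 1027.182 = 2.216 kg m⁻³ over Δz = 156.5 − 115.5 = 41 m.
N² = (9.8/1025) × (2.216/41) = 5.1676 × 10⁻⁴ s⁻².
N = √(5.1676 × 10⁻⁴) = 0.022732 rad s⁻¹ ≈ 0.0227 rad s⁻¹.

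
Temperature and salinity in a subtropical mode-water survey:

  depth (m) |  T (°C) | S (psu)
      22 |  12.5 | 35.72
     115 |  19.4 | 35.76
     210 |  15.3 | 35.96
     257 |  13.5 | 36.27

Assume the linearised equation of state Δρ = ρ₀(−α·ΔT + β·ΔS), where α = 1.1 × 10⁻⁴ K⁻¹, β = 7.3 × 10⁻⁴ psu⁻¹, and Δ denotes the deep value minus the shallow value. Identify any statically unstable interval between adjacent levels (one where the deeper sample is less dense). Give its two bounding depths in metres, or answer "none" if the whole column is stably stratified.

Evaluate Δρ/ρ₀ = −αΔT + βΔS across each adjacent pair:
  22–115 m: −αΔT+βΔS = −(1.1 × 10⁻⁴)(+6.9)+(7.3 × 10⁻⁴)(+0.04) = -7.3 × 10⁻⁴ → UNSTABLE
  115–210 m: −αΔT+βΔS = −(1.1 × 10⁻⁴)(-4.1)+(7.3 × 10⁻⁴)(+0.20) = 6.0 × 10⁻⁴ → stable
  210–257 m: −αΔT+βΔS = −(1.1 × 10⁻⁴)(-1.8)+(7.3 × 10⁻⁴)(+0.31) = 4.2 × 10⁻⁴ → stable
The 22–115 m interval has Δρ < 0: lighter water underlies denser water.

22–115 m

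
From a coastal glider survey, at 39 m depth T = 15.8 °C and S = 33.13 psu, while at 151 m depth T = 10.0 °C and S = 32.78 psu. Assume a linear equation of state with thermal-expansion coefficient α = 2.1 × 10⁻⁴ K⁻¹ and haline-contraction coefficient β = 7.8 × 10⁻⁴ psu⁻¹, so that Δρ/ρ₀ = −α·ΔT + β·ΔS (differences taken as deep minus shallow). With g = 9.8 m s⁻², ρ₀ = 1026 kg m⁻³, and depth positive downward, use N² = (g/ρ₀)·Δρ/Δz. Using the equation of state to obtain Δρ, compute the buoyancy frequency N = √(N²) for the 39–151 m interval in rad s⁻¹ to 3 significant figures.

9.09 × 10⁻³ rad s⁻¹

ΔT = -5.8 K, ΔS = -0.35 psu (deep − shallow).
Δρ/ρ₀ = −αΔT + βΔS = 1.218 × 10⁻³ − 2.73 × 10⁻⁴ = 9.45 × 10⁻⁴, so Δρ ≈ 0.9696 kg m⁻³.
N² = (g/ρ₀)·Δρ/Δz = g·(Δρ/ρ₀)/Δz = 9.8 × 9.45 × 10⁻⁴ / 112 = 8.2688 × 10⁻⁵ s⁻².
N = √(8.2688 × 10⁻⁵) = 9.0933 × 10⁻³ rad s⁻¹ ≈ 9.09 × 10⁻³ rad s⁻¹.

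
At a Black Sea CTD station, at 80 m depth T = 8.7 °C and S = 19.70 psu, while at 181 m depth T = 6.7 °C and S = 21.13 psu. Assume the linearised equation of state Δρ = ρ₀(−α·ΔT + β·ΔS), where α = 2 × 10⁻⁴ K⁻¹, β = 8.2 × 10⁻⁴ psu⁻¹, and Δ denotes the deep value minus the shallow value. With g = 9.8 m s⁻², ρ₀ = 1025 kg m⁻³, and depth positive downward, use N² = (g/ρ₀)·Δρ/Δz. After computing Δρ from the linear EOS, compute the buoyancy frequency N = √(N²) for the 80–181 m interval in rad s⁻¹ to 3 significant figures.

0.0124 rad s⁻¹

ΔT = -2.0 K, ΔS = +1.43 psu (deep − shallow).
Δρ/ρ₀ = −αΔT + βΔS = 4.00 × 10⁻⁴ + 1.1726 × 10⁻³ = 1.5726 × 10⁻³, so Δρ ≈ 1.612 kg m⁻³.
N² = (g/ρ₀)·Δρ/Δz = g·(Δρ/ρ₀)/Δz = 9.8 × 1.5726 × 10⁻³ / 101 = 1.5259 × 10⁻⁴ s⁻².
N = √(1.5259 × 10⁻⁴) = 0.012353 rad s⁻¹ ≈ 0.0124 rad s⁻¹.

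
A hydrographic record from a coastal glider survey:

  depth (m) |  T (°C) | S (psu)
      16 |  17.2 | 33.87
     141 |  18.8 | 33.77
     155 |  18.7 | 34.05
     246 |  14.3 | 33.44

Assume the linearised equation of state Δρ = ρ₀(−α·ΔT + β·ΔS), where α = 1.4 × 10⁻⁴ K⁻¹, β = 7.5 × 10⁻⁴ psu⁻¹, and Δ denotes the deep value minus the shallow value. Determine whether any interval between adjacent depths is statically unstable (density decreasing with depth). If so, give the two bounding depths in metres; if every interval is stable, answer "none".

Evaluate Δρ/ρ₀ = −αΔT + βΔS across each adjacent pair:
  16–141 m: −αΔT+βΔS = −(1.4 × 10⁻⁴)(+1.6)+(7.5 × 10⁻⁴)(-0.10) = -3.0 × 10⁻⁴ → UNSTABLE
  141–155 m: −αΔT+βΔS = −(1.4 × 10⁻⁴)(-0.1)+(7.5 × 10⁻⁴)(+0.28) = 2.2 × 10⁻⁴ → stable
  155–246 m: −αΔT+βΔS = −(1.4 × 10⁻⁴)(-4.4)+(7.5 × 10⁻⁴)(-0.61) = 1.6 × 10⁻⁴ → stable
The 16–141 m interval has Δρ < 0: lighter water underlies denser water.

16–141 m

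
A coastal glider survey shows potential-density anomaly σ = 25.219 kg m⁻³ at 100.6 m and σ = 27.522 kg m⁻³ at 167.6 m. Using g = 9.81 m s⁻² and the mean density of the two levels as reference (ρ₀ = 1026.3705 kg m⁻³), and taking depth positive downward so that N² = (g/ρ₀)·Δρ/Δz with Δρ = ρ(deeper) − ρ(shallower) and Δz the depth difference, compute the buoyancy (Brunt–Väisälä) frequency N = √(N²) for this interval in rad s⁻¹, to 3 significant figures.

Δρ = 1027.522 − 1025.219 = 2.303 kg m⁻³ over Δz = 167.6 − 100.6 = 67 m.
N² = (9.81/1026.3705) × (2.303/67) = 3.2854 × 10⁻⁴ s⁻².
N = √(3.2854 × 10⁻⁴) = 0.018126 rad s⁻¹ ≈ 0.0181 rad s⁻¹.

0.0181 rad s⁻¹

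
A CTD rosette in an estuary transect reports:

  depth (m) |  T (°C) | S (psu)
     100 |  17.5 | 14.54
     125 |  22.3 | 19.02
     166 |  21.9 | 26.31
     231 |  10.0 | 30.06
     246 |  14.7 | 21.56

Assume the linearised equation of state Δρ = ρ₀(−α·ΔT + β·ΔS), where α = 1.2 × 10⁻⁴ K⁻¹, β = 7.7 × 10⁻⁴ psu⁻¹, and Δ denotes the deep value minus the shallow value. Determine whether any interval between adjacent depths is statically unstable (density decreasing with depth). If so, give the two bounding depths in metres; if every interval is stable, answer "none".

231–246 m

Evaluate Δρ/ρ₀ = −αΔT + βΔS across each adjacent pair:
  100–125 m: −αΔT+βΔS = −(1.2 × 10⁻⁴)(+4.8)+(7.7 × 10⁻⁴)(+4.48) = 2.9 × 10⁻³ → stable
  125–166 m: −αΔT+βΔS = −(1.2 × 10⁻⁴)(-0.4)+(7.7 × 10⁻⁴)(+7.29) = 5.7 × 10⁻³ → stable
  166–231 m: −αΔT+βΔS = −(1.2 × 10⁻⁴)(-11.9)+(7.7 × 10⁻⁴)(+3.75) = 4.3 × 10⁻³ → stable
  231–246 m: −αΔT+βΔS = −(1.2 × 10⁻⁴)(+4.7)+(7.7 × 10⁻⁴)(-8.50) = -7.1 × 10⁻³ → UNSTABLE
The 231–246 m interval has Δρ < 0: lighter water underlies denser water.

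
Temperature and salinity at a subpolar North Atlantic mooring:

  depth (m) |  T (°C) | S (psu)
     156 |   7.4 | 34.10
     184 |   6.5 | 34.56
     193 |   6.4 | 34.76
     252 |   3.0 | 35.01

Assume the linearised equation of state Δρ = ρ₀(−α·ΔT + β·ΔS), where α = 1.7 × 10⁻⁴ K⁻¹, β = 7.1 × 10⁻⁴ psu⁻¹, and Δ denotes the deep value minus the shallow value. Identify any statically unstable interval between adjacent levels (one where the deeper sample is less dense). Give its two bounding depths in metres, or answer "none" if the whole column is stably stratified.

none

Evaluate Δρ/ρ₀ = −αΔT + βΔS across each adjacent pair:
  156–184 m: −αΔT+βΔS = −(1.7 × 10⁻⁴)(-0.9)+(7.1 × 10⁻⁴)(+0.46) = 4.8 × 10⁻⁴ → stable
  184–193 m: −αΔT+βΔS = −(1.7 × 10⁻⁴)(-0.1)+(7.1 × 10⁻⁴)(+0.20) = 1.6 × 10⁻⁴ → stable
  193–252 m: −αΔT+βΔS = −(1.7 × 10⁻⁴)(-3.4)+(7.1 × 10⁻⁴)(+0.25) = 7.6 × 10⁻⁴ → stable
Every interval has Δρ > 0: the column is stably stratified throughout.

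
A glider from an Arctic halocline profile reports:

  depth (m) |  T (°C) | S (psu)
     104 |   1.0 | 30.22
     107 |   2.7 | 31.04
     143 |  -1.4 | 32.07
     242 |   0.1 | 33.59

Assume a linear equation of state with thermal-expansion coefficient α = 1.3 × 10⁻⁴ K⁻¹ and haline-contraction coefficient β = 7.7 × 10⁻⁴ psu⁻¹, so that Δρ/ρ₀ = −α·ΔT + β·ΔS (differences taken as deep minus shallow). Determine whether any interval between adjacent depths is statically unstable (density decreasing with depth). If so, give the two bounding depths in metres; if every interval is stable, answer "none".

none

Evaluate Δρ/ρ₀ = −αΔT + βΔS across each adjacent pair:
  104–107 m: −αΔT+βΔS = −(1.3 × 10⁻⁴)(+1.7)+(7.7 × 10⁻⁴)(+0.82) = 4.1 × 10⁻⁴ → stable
  107–143 m: −αΔT+βΔS = −(1.3 × 10⁻⁴)(-4.1)+(7.7 × 10⁻⁴)(+1.03) = 1.3 × 10⁻³ → stable
  143–242 m: −αΔT+βΔS = −(1.3 × 10⁻⁴)(+1.5)+(7.7 × 10⁻⁴)(+1.52) = 9.8 × 10⁻⁴ → stable
Every interval has Δρ > 0: the column is stably stratified throughout.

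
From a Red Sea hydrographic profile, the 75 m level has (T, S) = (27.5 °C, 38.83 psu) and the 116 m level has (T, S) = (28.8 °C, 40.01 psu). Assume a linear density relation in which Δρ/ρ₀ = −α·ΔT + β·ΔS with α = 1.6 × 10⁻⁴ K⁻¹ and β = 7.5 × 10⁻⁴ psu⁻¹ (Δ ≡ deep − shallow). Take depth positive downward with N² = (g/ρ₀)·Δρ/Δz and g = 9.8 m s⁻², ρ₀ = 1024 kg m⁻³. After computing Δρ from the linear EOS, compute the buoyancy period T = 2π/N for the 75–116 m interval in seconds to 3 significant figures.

494 s

ΔT = +1.3 K, ΔS = +1.18 psu (deep − shallow).
Δρ/ρ₀ = −αΔT + βΔS = -2.08 × 10⁻⁴ + 8.85 × 10⁻⁴ = 6.77 × 10⁻⁴, so Δρ ≈ 0.6932 kg m⁻³.
N² = (g/ρ₀)·Δρ/Δz = g·(Δρ/ρ₀)/Δz = 9.8 × 6.77 × 10⁻⁴ / 41 = 1.6182 × 10⁻⁴ s⁻².
N = √(1.6182 × 10⁻⁴) = 0.012721 rad s⁻¹ → T = 2π/N = 493.92 s ≈ 494 s.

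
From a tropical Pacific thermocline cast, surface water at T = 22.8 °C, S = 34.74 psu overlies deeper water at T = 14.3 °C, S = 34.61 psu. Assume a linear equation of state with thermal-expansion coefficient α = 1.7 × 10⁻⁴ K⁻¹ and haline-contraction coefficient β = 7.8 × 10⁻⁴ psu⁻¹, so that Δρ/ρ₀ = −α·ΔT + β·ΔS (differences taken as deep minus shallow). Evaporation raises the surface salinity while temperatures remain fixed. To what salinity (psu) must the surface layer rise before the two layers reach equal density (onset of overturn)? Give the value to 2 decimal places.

36.46 psu

Neutral buoyancy requires −α(T_deep − T_surf) + β(S_deep − S_surf′) = 0.
S_surf′ = S_deep − (α/β)·ΔT = 34.61 − (1.7 × 10⁻⁴/7.8 × 10⁻⁴)·(-8.5) = 36.4626 psu.
Increase required: 36.4626 − 34.74 = 1.7226 psu.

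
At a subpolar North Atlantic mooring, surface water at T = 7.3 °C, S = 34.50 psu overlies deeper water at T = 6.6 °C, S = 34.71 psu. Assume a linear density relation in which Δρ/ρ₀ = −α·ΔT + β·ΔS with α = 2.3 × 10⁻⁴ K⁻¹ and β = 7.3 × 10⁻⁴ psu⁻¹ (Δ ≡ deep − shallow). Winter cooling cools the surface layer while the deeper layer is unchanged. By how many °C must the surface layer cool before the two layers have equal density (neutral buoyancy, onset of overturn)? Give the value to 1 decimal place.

1.4 °C

Neutral buoyancy requires Δρ = 0, i.e. −α(T_deep − T_surf′) + β(S_deep − S_surf) = 0.
T_surf′ = T_deep − (β/α)·ΔS = 6.6 − (7.3 × 10⁻⁴/2.3 × 10⁻⁴)·(+0.21) = 5.933 °C.
Cooling required: 7.3 − (5.933) = 1.367 °C.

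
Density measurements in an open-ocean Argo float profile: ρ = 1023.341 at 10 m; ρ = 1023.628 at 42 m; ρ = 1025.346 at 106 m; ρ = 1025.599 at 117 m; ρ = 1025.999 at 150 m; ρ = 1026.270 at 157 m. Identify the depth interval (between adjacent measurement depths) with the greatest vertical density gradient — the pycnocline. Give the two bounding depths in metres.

150–157 m

Compute the density gradient over each adjacent pair:
  10–42 m: Δρ/Δz = 0.287/32 = 9.0 × 10⁻³ kg m⁻⁴
  42–106 m: Δρ/Δz = 1.718/64 = 0.027 kg m⁻⁴
  106–117 m: Δρ/Δz = 0.253/11 = 0.023 kg m⁻⁴
  117–150 m: Δρ/Δz = 0.400/33 = 0.012 kg m⁻⁴
  150–157 m: Δρ/Δz = 0.271/7 = 0.039 kg m⁻⁴
The largest gradient is in the 150–157 m interval — the pycnocline.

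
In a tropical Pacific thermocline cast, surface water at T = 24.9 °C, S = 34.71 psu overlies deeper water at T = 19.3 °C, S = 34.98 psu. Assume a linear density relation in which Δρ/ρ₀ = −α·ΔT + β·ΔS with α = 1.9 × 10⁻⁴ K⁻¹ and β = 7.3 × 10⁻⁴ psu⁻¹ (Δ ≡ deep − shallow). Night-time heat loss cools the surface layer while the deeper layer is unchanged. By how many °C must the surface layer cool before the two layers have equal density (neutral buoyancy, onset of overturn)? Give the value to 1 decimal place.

6.6 °C

Neutral buoyancy requires Δρ = 0, i.e. −α(T_deep − T_surf′) + β(S_deep − S_surf) = 0.
T_surf′ = T_deep − (β/α)·ΔS = 19.3 − (7.3 × 10⁻⁴/1.9 × 10⁻⁴)·(+0.27) = 18.263 °C.
Cooling required: 24.9 − (18.263) = 6.637 °C.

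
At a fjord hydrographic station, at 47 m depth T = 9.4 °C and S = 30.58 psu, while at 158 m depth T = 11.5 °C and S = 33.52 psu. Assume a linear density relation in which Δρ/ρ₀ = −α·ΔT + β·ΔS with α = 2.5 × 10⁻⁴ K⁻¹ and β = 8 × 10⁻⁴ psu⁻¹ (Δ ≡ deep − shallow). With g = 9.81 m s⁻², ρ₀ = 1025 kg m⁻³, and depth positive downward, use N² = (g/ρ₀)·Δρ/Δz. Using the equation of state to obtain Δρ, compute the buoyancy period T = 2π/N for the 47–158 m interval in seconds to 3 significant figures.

494 s

ΔT = +2.1 K, ΔS = +2.94 psu (deep − shallow).
Δρ/ρ₀ = −αΔT + βΔS = -5.25 × 10⁻⁴ + 2.352 × 10⁻³ = 1.827 × 10⁻³, so Δρ ≈ 1.873 kg m⁻³.
N² = (g/ρ₀)·Δρ/Δz = g·(Δρ/ρ₀)/Δz = 9.81 × 1.827 × 10⁻³ / 111 = 1.6147 × 10⁻⁴ s⁻².
N = √(1.6147 × 10⁻⁴) = 0.012707 rad s⁻¹ → T = 2π/N = 494.47 s ≈ 494 s.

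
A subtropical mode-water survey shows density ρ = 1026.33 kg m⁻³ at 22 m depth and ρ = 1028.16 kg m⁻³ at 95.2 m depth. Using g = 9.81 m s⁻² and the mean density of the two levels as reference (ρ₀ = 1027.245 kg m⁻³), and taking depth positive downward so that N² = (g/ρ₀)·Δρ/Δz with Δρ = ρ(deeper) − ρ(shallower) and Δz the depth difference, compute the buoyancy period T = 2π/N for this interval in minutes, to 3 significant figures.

6.78 min

Δρ = 1028.16 − 1026.33 = 1.83 kg m⁻³ over Δz = 95.2 − 22 = 73.2 m.
N² = (9.81/1027.245) × (1.83/73.2) = 2.3875 × 10⁻⁴ s⁻².
N = √(2.3875 × 10⁻⁴) = 0.015452 rad s⁻¹, so T = 2π/N = 406.63 s = 6.7772 min ≈ 6.78 min.
N² > 0, so the interval is statically stable.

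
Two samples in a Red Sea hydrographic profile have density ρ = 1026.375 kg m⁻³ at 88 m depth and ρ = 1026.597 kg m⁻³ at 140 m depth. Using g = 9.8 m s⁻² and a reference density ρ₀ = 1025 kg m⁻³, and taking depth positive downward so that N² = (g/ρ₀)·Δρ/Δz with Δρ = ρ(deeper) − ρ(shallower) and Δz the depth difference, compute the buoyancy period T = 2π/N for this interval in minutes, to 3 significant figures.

Δρ = 1026.597 − 1026.375 = 0.222 kg m⁻³ over Δz = 140 − 88 = 52 m.
N² = (9.8/1025) × (0.222/52) = 4.0818 × 10⁻⁵ s⁻².
N = √(4.0818 × 10⁻⁵) = 6.3889 × 10⁻³ rad s⁻¹, so T = 2π/N = 983.45 s = 16.391 min ≈ 16.4 min.

16.4 min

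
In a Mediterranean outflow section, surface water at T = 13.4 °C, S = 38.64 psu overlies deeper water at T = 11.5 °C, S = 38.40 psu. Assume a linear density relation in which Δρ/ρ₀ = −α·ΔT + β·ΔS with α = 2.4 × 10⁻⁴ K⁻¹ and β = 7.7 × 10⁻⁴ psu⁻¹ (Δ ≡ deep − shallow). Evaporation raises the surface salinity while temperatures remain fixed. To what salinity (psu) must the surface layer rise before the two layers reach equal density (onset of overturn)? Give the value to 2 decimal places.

Neutral buoyancy requires −α(T_deep − T_surf) + β(S_deep − S_surf′) = 0.
S_surf′ = S_deep − (α/β)·ΔT = 38.40 − (2.4 × 10⁻⁴/7.7 × 10⁻⁴)·(-1.9) = 38.9922 psu.
Increase required: 38.9922 − 38.64 = 0.3522 psu.

38.99 psu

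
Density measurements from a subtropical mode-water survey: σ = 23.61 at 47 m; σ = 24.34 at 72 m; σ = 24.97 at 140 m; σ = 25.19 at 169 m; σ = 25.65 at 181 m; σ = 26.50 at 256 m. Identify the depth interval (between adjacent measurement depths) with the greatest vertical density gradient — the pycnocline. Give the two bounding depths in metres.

169–181 m

Compute the density gradient over each adjacent pair:
  47–72 m: Δρ/Δz = 0.73/25 = 0.029 kg m⁻⁴
  72–140 m: Δρ/Δz = 0.63/68 = 9.3 × 10⁻³ kg m⁻⁴
  140–169 m: Δρ/Δz = 0.22/29 = 7.6 × 10⁻³ kg m⁻⁴
  169–181 m: Δρ/Δz = 0.46/12 = 0.038 kg m⁻⁴
  181–256 m: Δρ/Δz = 0.85/75 = 0.011 kg m⁻⁴
The largest gradient is in the 169–181 m interval — the pycnocline.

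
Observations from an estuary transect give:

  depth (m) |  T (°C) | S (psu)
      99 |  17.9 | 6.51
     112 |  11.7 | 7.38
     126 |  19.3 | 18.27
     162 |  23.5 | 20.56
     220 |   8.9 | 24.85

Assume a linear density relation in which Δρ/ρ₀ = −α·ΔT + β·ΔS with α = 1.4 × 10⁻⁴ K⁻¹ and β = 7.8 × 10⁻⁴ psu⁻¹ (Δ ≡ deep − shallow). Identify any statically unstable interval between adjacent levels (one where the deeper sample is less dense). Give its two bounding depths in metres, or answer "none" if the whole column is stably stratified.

Evaluate Δρ/ρ₀ = −αΔT + βΔS across each adjacent pair:
  99–112 m: −αΔT+βΔS = −(1.4 × 10⁻⁴)(-6.2)+(7.8 × 10⁻⁴)(+0.87) = 1.5 × 10⁻³ → stable
  112–126 m: −αΔT+βΔS = −(1.4 × 10⁻⁴)(+7.6)+(7.8 × 10⁻⁴)(+10.89) = 7.4 × 10⁻³ → stable
  126–162 m: −αΔT+βΔS = −(1.4 × 10⁻⁴)(+4.2)+(7.8 × 10⁻⁴)(+2.29) = 1.2 × 10⁻³ → stable
  162–220 m: −αΔT+βΔS = −(1.4 × 10⁻⁴)(-14.6)+(7.8 × 10⁻⁴)(+4.29) = 5.4 × 10⁻³ → stable
Every interval has Δρ > 0: the column is stably stratified throughout.

none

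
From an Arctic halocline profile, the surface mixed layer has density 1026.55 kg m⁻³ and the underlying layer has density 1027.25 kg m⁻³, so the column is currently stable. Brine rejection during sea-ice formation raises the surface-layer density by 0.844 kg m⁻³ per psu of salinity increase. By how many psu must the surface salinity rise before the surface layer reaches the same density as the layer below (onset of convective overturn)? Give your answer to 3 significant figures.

0.829 psu

Density deficit of the surface layer: 1027.25 − 1026.55 = 0.7 kg m⁻³.
Required change = 0.7 / 0.844 = 0.829 psu.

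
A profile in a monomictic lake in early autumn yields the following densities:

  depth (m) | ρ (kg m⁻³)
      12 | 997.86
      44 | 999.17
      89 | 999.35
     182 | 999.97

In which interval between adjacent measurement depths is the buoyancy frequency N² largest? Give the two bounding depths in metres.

Compute the density gradient over each adjacent pair:
  12–44 m: Δρ/Δz = 1.31/32 = 0.041 kg m⁻⁴
  44–89 m: Δρ/Δz = 0.18/45 = 4.0 × 10⁻³ kg m⁻⁴
  89–182 m: Δρ/Δz = 0.62/93 = 6.7 × 10⁻³ kg m⁻⁴
The largest gradient is in the 12–44 m interval — the pycnocline.

12–44 m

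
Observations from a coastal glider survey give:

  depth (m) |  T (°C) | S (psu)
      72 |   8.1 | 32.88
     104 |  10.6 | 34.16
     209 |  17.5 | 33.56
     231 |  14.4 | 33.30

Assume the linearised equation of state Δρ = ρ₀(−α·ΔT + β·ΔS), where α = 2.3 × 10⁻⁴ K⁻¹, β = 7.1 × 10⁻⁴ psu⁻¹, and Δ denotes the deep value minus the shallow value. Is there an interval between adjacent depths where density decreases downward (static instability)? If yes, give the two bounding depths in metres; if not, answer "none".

Evaluate Δρ/ρ₀ = −αΔT + βΔS across each adjacent pair:
  72–104 m: −αΔT+βΔS = −(2.3 × 10⁻⁴)(+2.5)+(7.1 × 10⁻⁴)(+1.28) = 3.3 × 10⁻⁴ → stable
  104–209 m: −αΔT+βΔS = −(2.3 × 10⁻⁴)(+6.9)+(7.1 × 10⁻⁴)(-0.60) = -2.0 × 10⁻³ → UNSTABLE
  209–231 m: −αΔT+βΔS = −(2.3 × 10⁻⁴)(-3.1)+(7.1 × 10⁻⁴)(-0.26) = 5.3 × 10⁻⁴ → stable
The 104–209 m interval has Δρ < 0: lighter water underlies denser water.

104–209 m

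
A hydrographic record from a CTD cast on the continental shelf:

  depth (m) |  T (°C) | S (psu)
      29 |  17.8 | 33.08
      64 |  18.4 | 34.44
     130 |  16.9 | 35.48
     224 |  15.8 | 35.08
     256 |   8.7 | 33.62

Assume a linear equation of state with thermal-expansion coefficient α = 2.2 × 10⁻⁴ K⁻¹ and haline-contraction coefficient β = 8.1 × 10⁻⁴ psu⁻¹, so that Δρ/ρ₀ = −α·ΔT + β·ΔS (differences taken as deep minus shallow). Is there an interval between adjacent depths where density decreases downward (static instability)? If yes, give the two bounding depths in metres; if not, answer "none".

Evaluate Δρ/ρ₀ = −αΔT + βΔS across each adjacent pair:
  29–64 m: −αΔT+βΔS = −(2.2 × 10⁻⁴)(+0.6)+(8.1 × 10⁻⁴)(+1.36) = 9.7 × 10⁻⁴ → stable
  64–130 m: −αΔT+βΔS = −(2.2 × 10⁻⁴)(-1.5)+(8.1 × 10⁻⁴)(+1.04) = 1.2 × 10⁻³ → stable
  130–224 m: −αΔT+βΔS = −(2.2 × 10⁻⁴)(-1.1)+(8.1 × 10⁻⁴)(-0.40) = -8.2 × 10⁻⁵ → UNSTABLE
  224–256 m: −αΔT+βΔS = −(2.2 × 10⁻⁴)(-7.1)+(8.1 × 10⁻⁴)(-1.46) = 3.8 × 10⁻⁴ → stable
The 130–224 m interval has Δρ < 0: lighter water underlies denser water.

130–224 m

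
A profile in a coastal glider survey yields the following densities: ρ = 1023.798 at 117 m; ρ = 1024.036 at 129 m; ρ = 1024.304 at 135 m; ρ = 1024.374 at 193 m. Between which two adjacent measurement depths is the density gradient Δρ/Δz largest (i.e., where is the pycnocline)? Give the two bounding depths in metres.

Compute the density gradient over each adjacent pair:
  117–129 m: Δρ/Δz = 0.238/12 = 0.020 kg m⁻⁴
  129–135 m: Δρ/Δz = 0.268/6 = 0.045 kg m⁻⁴
  135–193 m: Δρ/Δz = 0.070/58 = 1.2 × 10⁻³ kg m⁻⁴
The largest gradient is in the 129–135 m interval — the pycnocline.

129–135 m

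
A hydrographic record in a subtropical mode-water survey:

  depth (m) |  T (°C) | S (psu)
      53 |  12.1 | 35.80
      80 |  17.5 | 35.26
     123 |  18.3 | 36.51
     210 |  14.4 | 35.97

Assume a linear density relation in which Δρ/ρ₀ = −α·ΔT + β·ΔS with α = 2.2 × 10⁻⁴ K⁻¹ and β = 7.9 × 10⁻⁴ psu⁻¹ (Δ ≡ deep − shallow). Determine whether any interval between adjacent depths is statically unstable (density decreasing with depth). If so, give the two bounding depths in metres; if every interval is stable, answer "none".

53–80 m

Evaluate Δρ/ρ₀ = −αΔT + βΔS across each adjacent pair:
  53–80 m: −αΔT+βΔS = −(2.2 × 10⁻⁴)(+5.4)+(7.9 × 10⁻⁴)(-0.54) = -1.6 × 10⁻³ → UNSTABLE
  80–123 m: −αΔT+βΔS = −(2.2 × 10⁻⁴)(+0.8)+(7.9 × 10⁻⁴)(+1.25) = 8.1 × 10⁻⁴ → stable
  123–210 m: −αΔT+βΔS = −(2.2 × 10⁻⁴)(-3.9)+(7.9 × 10⁻⁴)(-0.54) = 4.3 × 10⁻⁴ → stable
The 53–80 m interval has Δρ < 0: lighter water underlies denser water.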